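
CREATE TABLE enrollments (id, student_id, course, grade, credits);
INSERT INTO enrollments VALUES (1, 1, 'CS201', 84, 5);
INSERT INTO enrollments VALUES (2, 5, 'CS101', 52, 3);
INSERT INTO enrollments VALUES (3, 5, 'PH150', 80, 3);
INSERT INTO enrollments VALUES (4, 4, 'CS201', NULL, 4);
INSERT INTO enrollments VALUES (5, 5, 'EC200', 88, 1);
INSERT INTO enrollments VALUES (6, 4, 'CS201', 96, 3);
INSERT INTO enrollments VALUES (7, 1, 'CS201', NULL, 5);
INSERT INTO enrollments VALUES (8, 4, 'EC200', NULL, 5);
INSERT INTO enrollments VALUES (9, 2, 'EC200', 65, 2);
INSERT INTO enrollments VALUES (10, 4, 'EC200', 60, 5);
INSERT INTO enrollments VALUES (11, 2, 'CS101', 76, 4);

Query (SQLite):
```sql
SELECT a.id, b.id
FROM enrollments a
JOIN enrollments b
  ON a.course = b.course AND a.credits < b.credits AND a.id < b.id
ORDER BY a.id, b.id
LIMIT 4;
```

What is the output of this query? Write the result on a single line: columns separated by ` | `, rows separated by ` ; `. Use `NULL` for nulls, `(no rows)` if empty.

2 | 11 ; 4 | 7 ; 5 | 8 ; 5 | 9

Pairs (a,b) with same course, a.credits < b.credits, a.id < b.id.
course groups: CS101:{2,11} CS201:{1,4,6,7} EC200:{5,8,9,10} PH150:{3}
Ordered by (a.id, b.id); first 4.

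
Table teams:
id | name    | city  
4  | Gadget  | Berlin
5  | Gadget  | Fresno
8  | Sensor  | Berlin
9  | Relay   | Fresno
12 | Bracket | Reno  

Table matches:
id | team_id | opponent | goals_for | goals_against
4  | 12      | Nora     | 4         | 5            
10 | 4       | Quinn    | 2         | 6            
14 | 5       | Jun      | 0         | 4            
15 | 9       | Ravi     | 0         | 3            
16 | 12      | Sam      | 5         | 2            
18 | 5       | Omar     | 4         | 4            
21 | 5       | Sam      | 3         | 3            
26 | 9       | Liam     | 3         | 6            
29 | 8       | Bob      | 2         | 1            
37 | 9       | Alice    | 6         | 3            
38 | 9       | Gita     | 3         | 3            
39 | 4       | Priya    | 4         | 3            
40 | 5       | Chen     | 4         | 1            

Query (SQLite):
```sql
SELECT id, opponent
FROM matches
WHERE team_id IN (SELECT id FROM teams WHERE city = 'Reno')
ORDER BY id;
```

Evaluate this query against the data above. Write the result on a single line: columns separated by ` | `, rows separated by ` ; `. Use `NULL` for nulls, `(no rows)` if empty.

Inner query: teams.id where city = 'Reno'.
Outer: keep matches rows whose team_id is in that set.
Inner query → {12}

4 | Nora ; 16 | Sam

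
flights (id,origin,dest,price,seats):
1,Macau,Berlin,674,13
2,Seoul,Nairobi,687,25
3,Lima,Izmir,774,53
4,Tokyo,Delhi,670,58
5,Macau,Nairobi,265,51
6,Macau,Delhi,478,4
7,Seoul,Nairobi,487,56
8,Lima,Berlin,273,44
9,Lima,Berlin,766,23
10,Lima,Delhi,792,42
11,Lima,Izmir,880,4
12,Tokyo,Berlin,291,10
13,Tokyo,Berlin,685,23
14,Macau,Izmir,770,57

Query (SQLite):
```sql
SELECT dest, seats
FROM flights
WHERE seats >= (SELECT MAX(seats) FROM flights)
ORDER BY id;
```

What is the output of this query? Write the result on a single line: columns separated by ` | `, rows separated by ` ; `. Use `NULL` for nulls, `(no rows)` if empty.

Scalar subquery: MAX(seats) over all flights rows = 58.
Keep rows where seats >= that value.

Delhi | 58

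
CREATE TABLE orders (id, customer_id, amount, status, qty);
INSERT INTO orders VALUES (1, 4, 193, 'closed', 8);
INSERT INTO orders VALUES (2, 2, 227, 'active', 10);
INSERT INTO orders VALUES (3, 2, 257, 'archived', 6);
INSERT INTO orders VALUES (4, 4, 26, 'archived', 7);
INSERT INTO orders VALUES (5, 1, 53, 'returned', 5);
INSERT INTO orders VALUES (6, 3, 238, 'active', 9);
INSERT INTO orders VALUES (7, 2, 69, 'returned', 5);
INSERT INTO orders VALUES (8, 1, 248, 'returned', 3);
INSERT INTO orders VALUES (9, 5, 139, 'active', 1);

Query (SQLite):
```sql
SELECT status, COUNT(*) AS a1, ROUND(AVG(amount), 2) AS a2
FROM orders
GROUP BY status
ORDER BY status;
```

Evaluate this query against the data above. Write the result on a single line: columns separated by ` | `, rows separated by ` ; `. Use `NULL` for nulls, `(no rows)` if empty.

active | 3 | 201.33 ; archived | 2 | 141.5 ; closed | 1 | 193 ; returned | 3 | 123.33

Group orders by status.
Per group compute: COUNT(*), ROUND(AVG(amount), 2).
  active: ids {2, 6, 9} → COUNT(*)=3, ROUND(AVG(amount), 2)=201.33
  archived: ids {3, 4} → COUNT(*)=2, ROUND(AVG(amount), 2)=141.5
  closed: ids {1} → COUNT(*)=1, ROUND(AVG(amount), 2)=193
  returned: ids {5, 7, 8} → COUNT(*)=3, ROUND(AVG(amount), 2)=123.33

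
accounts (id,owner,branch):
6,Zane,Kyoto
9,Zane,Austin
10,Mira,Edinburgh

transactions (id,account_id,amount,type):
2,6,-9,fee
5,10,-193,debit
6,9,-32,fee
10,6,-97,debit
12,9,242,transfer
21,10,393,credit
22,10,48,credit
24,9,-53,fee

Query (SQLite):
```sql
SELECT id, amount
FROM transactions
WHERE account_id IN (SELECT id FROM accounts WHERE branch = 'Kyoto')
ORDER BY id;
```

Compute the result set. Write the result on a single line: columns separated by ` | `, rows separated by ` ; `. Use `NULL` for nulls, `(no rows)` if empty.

Inner query: accounts.id where branch = 'Kyoto'.
Outer: keep transactions rows whose account_id is in that set.
Inner query → {6}

2 | -9 ; 10 | -97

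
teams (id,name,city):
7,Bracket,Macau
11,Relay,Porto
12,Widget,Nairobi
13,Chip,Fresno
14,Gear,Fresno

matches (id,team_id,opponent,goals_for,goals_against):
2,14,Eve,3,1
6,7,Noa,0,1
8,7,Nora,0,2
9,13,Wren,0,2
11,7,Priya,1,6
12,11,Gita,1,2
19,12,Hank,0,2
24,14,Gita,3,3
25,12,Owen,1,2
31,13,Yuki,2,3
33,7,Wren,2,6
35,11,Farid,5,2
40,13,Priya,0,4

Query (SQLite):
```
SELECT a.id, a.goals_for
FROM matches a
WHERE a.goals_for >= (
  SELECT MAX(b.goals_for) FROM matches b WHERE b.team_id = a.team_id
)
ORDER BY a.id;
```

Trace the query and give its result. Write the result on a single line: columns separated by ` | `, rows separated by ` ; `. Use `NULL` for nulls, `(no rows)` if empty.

For each matches row a, compute MAX(goals_for) over rows sharing a.team_id.
Keep row a if a.goals_for >= that per-group MAX.
  team_id=7: MAX(goals_for) = 2
  team_id=11: MAX(goals_for) = 5
  team_id=12: MAX(goals_for) = 1
  team_id=13: MAX(goals_for) = 2
  team_id=14: MAX(goals_for) = 3

2 | 3 ; 24 | 3 ; 25 | 1 ; 31 | 2 ; 33 | 2 ; 35 | 5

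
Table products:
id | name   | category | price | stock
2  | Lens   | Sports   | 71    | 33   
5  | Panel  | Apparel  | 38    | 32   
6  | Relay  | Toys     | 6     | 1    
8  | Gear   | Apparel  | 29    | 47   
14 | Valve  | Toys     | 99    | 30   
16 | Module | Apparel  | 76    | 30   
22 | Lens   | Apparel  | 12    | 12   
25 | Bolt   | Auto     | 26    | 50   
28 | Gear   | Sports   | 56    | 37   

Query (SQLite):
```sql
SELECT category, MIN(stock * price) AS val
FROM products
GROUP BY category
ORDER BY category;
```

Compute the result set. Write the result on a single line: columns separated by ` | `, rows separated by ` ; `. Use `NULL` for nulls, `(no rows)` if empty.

For each row compute stock * price.
Group by category; take MIN of the expression per group.
  Apparel: ids {5, 8, 16, 22} → MIN(stock * price)=144
  Auto: ids {25} → MIN(stock * price)=1300
  Sports: ids {2, 28} → MIN(stock * price)=2072
  Toys: ids {6, 14} → MIN(stock * price)=6

Apparel | 144 ; Auto | 1300 ; Sports | 2072 ; Toys | 6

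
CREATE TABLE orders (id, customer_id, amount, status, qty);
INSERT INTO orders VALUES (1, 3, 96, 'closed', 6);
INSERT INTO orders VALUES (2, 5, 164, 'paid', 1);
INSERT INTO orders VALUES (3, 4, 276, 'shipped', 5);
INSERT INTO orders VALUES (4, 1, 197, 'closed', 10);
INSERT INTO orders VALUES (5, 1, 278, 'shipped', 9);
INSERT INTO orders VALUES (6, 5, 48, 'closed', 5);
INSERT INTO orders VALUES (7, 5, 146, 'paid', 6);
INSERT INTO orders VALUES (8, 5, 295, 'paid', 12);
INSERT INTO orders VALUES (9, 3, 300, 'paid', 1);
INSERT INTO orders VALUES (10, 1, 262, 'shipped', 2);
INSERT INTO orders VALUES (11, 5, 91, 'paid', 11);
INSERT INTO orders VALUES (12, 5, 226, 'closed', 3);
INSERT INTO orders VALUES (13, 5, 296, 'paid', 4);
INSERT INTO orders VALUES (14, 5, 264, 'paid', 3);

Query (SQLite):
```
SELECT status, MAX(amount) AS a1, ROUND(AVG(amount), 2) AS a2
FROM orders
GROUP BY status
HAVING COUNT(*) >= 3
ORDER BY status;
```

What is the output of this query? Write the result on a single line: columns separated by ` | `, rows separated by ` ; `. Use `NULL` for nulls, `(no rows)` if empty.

closed | 226 | 141.75 ; paid | 300 | 222.29 ; shipped | 278 | 272

Group orders by status.
Per group compute: MAX(amount), ROUND(AVG(amount), 2).
HAVING: drop groups with fewer than 3 rows.
  closed: ids {1, 4, 6, 12} → MAX(amount)=226, ROUND(AVG(amount), 2)=141.75
  paid: ids {2, 7, 8, 9, 11, 13, 14} → MAX(amount)=300, ROUND(AVG(amount), 2)=222.29
  shipped: ids {3, 5, 10} → MAX(amount)=278, ROUND(AVG(amount), 2)=272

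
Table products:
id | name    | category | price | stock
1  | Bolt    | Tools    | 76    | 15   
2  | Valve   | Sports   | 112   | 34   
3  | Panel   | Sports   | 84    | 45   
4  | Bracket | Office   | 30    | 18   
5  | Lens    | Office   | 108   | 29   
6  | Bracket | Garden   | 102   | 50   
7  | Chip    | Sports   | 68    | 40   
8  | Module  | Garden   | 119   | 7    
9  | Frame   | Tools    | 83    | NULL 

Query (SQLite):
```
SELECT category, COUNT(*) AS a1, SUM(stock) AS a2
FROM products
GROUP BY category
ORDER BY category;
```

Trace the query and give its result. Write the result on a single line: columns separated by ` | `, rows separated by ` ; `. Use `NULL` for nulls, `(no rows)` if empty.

Group products by category.
Per group compute: COUNT(*), SUM(stock).
  Garden: ids {6, 8} → COUNT(*)=2, SUM(stock)=57
  Office: ids {4, 5} → COUNT(*)=2, SUM(stock)=47
  Sports: ids {2, 3, 7} → COUNT(*)=3, SUM(stock)=119
  Tools: ids {1, 9} → COUNT(*)=2, SUM(stock)=15

Garden | 2 | 57 ; Office | 2 | 47 ; Sports | 3 | 119 ; Tools | 2 | 15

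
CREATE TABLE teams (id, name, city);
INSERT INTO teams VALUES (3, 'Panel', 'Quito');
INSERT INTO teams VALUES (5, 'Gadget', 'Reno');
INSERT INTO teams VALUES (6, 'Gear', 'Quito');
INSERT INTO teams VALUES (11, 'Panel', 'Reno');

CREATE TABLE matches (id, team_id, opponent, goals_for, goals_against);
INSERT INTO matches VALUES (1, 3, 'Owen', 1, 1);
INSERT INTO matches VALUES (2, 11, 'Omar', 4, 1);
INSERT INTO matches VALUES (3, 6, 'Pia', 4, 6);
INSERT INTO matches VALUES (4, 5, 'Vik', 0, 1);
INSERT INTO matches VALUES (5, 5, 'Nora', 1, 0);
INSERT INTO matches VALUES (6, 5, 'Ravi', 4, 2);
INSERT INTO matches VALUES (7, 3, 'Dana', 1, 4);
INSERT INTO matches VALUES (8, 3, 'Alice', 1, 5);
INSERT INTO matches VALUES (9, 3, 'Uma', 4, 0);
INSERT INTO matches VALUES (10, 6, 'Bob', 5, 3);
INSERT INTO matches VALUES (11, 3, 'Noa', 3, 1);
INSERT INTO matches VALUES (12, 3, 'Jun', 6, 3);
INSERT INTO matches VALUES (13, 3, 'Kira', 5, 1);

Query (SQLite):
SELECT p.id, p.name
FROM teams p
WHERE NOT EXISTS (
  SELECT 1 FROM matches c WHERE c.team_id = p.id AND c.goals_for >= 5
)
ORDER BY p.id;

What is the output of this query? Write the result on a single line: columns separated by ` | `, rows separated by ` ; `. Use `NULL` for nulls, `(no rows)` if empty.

5 | Gadget ; 11 | Panel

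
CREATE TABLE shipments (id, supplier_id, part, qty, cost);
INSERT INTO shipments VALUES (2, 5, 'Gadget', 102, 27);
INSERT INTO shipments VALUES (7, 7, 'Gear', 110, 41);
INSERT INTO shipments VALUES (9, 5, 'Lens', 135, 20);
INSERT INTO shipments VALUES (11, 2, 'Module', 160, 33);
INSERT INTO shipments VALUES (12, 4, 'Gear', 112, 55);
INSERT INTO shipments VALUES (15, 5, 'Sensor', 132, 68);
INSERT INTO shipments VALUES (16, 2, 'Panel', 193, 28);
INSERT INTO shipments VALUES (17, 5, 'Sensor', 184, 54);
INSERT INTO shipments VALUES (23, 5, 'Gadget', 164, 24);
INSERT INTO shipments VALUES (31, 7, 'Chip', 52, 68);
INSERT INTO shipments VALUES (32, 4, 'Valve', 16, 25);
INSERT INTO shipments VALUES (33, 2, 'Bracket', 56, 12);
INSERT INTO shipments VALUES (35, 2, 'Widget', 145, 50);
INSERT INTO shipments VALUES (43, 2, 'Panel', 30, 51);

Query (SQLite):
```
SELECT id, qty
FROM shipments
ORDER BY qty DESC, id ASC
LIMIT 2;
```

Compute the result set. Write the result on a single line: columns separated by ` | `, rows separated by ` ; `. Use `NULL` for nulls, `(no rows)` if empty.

Sort by qty desc, tiebreak id asc: (193, id=16), (184, id=17), (164, id=23), (160, id=11), (145, id=35) …. Take first 2.

16 | 193 ; 17 | 184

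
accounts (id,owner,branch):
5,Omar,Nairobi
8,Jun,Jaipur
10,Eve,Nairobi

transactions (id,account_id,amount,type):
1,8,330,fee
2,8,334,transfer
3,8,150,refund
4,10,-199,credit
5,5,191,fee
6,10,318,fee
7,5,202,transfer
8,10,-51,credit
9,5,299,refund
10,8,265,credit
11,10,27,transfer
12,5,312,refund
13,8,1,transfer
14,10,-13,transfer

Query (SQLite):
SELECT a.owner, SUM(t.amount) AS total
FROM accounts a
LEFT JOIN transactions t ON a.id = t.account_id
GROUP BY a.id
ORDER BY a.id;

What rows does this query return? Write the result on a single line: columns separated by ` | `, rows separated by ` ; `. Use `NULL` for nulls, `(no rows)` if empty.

LEFT JOIN keeps every accounts row; unmatched ones get NULL for transactions columns.
Group by accounts.id and compute SUM(t.amount). SUM over an all-NULL group is NULL.
  5: ids {5, 7, 9, 12} → SUM(t.amount)=1004
  8: ids {1, 2, 3, 10, 13} → SUM(t.amount)=1080
  10: ids {4, 6, 8, 11, 14} → SUM(t.amount)=82

Omar | 1004 ; Jun | 1080 ; Eve | 82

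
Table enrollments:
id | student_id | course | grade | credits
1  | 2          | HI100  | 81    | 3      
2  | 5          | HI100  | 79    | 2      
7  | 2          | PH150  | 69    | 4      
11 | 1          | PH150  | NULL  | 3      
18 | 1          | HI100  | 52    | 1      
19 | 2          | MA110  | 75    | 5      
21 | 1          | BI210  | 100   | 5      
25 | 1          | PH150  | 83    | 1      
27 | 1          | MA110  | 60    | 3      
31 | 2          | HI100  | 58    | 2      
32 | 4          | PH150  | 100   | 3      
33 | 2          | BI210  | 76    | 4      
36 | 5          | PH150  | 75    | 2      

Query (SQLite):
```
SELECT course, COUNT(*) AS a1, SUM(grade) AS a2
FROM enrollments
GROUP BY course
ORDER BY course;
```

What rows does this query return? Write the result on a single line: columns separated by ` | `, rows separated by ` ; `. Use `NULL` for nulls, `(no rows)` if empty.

BI210 | 2 | 176 ; HI100 | 4 | 270 ; MA110 | 2 | 135 ; PH150 | 5 | 327

Group enrollments by course.
Per group compute: COUNT(*), SUM(grade).
  BI210: ids {21, 33} → COUNT(*)=2, SUM(grade)=176
  HI100: ids {1, 2, 18, 31} → COUNT(*)=4, SUM(grade)=270
  MA110: ids {19, 27} → COUNT(*)=2, SUM(grade)=135
  PH150: ids {7, 11, 25, 32, 36} → COUNT(*)=5, SUM(grade)=327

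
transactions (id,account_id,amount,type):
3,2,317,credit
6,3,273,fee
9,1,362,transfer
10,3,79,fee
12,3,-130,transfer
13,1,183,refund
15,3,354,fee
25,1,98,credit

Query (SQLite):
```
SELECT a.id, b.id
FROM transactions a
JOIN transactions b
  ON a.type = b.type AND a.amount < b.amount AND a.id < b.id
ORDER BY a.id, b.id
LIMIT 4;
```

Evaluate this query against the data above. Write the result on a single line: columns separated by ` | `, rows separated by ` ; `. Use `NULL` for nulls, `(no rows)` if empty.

6 | 15 ; 10 | 15

Pairs (a,b) with same type, a.amount < b.amount, a.id < b.id.
type groups: credit:{3,25} fee:{6,10,15} refund:{13} transfer:{9,12}
Ordered by (a.id, b.id); first 4.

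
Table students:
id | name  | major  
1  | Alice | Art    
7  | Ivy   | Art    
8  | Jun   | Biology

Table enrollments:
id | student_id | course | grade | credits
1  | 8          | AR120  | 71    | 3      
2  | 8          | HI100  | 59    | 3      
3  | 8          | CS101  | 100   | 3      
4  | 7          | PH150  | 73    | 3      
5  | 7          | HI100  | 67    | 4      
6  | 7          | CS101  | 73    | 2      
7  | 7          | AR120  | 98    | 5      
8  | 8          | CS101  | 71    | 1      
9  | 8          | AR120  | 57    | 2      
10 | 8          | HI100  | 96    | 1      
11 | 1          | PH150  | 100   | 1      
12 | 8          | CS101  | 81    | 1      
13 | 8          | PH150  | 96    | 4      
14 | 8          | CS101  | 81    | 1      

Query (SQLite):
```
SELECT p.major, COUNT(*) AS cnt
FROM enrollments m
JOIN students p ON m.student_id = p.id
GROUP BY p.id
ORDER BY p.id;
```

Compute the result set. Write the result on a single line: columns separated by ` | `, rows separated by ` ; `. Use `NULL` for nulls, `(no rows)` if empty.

Join each enrollments row to its students via student_id.
Group joined rows by students.id; compute COUNT(*) per group.
  1: ids {11} → COUNT(*)=1
  7: ids {4, 5, 6, 7} → COUNT(*)=4
  8: ids {1, 2, 3, 8, 9, 10, 12, 13, 14} → COUNT(*)=9

Art | 1 ; Art | 4 ; Biology | 9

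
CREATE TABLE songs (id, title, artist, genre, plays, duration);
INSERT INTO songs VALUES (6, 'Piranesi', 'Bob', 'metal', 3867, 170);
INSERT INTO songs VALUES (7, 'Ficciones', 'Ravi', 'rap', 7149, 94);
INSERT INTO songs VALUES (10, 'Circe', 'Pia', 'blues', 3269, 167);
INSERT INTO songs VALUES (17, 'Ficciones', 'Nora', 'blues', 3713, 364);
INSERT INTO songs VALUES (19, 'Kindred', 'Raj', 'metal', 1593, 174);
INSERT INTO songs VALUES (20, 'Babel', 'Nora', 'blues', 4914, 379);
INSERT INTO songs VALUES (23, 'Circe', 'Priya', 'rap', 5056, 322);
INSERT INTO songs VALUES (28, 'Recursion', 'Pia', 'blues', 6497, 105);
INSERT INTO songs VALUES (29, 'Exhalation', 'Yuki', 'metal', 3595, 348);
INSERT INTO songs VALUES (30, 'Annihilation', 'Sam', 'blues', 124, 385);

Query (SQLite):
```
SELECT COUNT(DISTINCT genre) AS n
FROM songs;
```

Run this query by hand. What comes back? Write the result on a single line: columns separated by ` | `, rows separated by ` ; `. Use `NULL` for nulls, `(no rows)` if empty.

3

Count distinct non-NULL genre values.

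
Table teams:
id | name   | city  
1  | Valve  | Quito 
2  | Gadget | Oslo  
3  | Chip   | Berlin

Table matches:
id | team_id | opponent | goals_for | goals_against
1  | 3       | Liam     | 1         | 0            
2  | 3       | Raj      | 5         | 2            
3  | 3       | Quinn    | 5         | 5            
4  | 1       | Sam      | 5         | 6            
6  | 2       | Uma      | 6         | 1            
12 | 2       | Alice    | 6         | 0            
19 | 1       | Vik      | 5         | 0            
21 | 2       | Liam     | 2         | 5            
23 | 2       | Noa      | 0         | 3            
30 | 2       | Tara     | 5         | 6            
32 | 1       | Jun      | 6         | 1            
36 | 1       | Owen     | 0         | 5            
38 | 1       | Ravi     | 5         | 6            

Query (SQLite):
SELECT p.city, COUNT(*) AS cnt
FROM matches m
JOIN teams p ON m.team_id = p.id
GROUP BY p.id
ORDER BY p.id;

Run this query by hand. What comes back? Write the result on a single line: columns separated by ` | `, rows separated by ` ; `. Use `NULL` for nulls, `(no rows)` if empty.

Quito | 5 ; Oslo | 5 ; Berlin | 3

Join each matches row to its teams via team_id.
Group joined rows by teams.id; compute COUNT(*) per group.
  1: ids {4, 19, 32, 36, 38} → COUNT(*)=5
  2: ids {6, 12, 21, 23, 30} → COUNT(*)=5
  3: ids {1, 2, 3} → COUNT(*)=3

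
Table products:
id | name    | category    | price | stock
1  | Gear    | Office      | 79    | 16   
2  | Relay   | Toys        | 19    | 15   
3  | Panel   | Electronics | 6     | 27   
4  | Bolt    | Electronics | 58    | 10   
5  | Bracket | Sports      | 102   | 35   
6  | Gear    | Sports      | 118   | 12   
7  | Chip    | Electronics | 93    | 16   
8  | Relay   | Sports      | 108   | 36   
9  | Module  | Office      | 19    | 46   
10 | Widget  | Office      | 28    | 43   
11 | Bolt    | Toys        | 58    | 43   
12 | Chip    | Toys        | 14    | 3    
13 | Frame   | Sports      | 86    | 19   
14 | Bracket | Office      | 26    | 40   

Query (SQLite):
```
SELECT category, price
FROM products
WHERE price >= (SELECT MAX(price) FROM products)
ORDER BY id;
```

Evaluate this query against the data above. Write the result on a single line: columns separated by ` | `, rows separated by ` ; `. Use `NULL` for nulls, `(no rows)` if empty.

Sports | 118

Scalar subquery: MAX(price) over all products rows = 118.
Keep rows where price >= that value.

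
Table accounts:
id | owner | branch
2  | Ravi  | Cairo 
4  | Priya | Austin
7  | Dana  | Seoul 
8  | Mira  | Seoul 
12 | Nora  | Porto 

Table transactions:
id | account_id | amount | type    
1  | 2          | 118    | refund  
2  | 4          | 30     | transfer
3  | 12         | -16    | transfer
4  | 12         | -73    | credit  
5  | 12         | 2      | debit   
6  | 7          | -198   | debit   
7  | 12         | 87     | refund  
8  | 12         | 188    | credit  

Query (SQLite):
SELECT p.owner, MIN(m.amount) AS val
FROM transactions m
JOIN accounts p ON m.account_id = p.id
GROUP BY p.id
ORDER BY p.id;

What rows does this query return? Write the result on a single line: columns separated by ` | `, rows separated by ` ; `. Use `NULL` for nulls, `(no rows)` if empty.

Ravi | 118 ; Priya | 30 ; Dana | -198 ; Nora | -73

Join each transactions row to its accounts via account_id.
Group joined rows by accounts.id; compute MIN(m.amount) per group.
  2: ids {1} → MIN(m.amount)=118
  4: ids {2} → MIN(m.amount)=30
  7: ids {6} → MIN(m.amount)=-198
  12: ids {3, 4, 5, 7, 8} → MIN(m.amount)=-73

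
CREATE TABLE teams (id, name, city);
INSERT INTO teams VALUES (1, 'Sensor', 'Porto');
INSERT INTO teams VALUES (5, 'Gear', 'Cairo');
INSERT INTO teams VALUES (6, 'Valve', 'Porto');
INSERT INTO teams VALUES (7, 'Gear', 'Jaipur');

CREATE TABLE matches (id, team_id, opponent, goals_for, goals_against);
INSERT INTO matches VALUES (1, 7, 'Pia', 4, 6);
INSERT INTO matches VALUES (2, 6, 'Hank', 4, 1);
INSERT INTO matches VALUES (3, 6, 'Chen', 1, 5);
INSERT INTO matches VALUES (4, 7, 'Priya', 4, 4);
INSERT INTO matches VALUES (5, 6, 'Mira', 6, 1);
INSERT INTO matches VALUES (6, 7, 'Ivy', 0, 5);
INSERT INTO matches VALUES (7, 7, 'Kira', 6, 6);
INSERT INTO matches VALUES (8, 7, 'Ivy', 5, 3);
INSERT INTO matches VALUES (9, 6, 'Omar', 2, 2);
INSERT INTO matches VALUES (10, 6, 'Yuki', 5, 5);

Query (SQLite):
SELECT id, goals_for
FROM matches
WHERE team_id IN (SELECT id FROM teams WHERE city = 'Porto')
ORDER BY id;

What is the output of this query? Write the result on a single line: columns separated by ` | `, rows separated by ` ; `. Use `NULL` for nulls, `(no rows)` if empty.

Inner query: teams.id where city = 'Porto'.
Outer: keep matches rows whose team_id is in that set.
Inner query → {1, 6}

2 | 4 ; 3 | 1 ; 5 | 6 ; 9 | 2 ; 10 | 5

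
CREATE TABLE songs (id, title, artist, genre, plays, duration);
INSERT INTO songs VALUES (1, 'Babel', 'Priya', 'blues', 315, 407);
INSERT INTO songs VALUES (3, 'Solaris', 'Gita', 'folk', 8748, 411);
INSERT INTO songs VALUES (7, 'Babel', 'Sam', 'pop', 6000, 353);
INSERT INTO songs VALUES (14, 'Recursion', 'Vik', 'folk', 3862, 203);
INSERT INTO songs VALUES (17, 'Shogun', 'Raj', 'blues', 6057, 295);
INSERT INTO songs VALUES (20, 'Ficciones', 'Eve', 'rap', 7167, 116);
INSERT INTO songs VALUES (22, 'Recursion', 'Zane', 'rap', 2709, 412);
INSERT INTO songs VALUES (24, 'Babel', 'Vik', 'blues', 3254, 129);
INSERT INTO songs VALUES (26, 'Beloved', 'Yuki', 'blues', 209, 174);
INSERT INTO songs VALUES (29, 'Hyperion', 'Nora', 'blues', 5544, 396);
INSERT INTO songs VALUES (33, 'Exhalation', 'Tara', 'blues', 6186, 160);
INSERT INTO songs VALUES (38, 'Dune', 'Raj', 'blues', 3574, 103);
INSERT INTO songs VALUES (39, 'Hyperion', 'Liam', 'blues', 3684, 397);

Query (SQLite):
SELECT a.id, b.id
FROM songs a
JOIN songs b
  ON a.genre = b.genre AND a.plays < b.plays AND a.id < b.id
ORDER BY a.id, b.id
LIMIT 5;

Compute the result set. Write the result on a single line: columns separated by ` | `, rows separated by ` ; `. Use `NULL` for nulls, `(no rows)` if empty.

Pairs (a,b) with same genre, a.plays < b.plays, a.id < b.id.
genre groups: blues:{1,17,24,26,29,33,38,39} folk:{3,14} pop:{7} rap:{20,22}
Ordered by (a.id, b.id); first 5.

1 | 17 ; 1 | 24 ; 1 | 29 ; 1 | 33 ; 1 | 38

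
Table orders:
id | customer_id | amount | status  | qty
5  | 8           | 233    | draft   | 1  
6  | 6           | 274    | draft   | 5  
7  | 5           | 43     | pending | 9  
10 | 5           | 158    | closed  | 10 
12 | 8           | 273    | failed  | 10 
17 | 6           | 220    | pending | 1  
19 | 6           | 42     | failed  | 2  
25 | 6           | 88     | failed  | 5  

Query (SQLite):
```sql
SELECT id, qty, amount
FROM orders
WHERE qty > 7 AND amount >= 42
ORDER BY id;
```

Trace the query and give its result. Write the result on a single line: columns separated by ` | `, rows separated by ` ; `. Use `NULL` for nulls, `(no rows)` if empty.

qty > 7: ids {7, 10, 12}
amount >= 42: ids {5, 6, 7, 10, 12, 17, 19, 25}
Combine with AND.

7 | 9 | 43 ; 10 | 10 | 158 ; 12 | 10 | 273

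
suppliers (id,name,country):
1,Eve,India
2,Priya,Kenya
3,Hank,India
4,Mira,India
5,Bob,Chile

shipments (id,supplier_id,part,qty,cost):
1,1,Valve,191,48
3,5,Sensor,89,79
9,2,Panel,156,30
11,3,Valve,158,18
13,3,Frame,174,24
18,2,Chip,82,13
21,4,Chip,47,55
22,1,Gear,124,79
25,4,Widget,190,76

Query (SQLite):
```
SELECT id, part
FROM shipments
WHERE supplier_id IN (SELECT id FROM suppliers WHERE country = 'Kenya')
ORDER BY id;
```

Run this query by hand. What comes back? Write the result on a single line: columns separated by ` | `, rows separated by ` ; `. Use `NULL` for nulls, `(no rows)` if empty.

9 | Panel ; 18 | Chip

Inner query: suppliers.id where country = 'Kenya'.
Outer: keep shipments rows whose supplier_id is in that set.
Inner query → {2}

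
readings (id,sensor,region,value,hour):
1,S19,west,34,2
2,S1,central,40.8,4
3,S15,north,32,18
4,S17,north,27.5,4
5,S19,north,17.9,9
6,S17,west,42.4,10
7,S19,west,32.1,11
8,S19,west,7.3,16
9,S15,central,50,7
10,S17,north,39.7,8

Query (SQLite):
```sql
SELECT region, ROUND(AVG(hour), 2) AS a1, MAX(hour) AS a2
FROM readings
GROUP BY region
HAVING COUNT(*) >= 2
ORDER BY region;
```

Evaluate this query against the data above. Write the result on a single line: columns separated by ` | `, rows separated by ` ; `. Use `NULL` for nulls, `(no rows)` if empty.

central | 5.5 | 7 ; north | 9.75 | 18 ; west | 9.75 | 16

Group readings by region.
Per group compute: ROUND(AVG(hour), 2), MAX(hour).
HAVING: drop groups with fewer than 2 rows.
  central: ids {2, 9} → ROUND(AVG(hour), 2)=5.5, MAX(hour)=7
  north: ids {3, 4, 5, 10} → ROUND(AVG(hour), 2)=9.75, MAX(hour)=18
  west: ids {1, 6, 7, 8} → ROUND(AVG(hour), 2)=9.75, MAX(hour)=16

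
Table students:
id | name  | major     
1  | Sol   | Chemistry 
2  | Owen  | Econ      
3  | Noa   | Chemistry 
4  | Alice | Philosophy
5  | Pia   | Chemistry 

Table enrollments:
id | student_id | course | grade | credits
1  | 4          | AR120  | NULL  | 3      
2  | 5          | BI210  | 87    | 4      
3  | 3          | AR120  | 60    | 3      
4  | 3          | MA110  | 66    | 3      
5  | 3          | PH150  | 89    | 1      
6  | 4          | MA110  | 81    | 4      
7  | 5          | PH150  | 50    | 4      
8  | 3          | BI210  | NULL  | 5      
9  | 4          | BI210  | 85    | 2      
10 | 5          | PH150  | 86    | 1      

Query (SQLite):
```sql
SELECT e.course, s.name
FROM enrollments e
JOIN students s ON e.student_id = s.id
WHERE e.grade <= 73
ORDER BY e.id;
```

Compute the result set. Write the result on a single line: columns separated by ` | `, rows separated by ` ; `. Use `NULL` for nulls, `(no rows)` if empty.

AR120 | Noa ; MA110 | Noa ; PH150 | Pia

Each enrollments row matches the students row where student_id = students.id.
Then keep rows with e.grade <= 73.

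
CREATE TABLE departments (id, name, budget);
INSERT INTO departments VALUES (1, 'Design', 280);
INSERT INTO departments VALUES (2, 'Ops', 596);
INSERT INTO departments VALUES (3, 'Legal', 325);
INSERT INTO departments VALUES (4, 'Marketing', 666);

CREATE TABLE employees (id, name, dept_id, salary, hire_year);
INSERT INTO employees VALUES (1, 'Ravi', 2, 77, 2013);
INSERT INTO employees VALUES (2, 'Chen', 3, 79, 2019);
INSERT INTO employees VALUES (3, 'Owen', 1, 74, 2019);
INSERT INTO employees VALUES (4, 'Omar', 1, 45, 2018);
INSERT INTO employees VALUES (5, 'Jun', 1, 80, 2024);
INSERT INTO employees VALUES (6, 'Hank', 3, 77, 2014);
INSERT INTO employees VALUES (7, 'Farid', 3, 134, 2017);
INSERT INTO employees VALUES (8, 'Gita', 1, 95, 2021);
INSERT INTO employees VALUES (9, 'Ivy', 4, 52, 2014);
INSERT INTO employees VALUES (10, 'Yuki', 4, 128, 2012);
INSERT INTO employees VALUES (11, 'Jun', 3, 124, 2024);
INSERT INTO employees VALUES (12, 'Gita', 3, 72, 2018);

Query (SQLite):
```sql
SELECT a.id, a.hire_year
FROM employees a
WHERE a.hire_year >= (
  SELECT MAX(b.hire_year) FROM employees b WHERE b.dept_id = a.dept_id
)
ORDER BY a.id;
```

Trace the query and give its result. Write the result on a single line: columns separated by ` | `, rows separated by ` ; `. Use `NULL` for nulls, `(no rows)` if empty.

1 | 2013 ; 5 | 2024 ; 9 | 2014 ; 11 | 2024

For each employees row a, compute MAX(hire_year) over rows sharing a.dept_id.
Keep row a if a.hire_year >= that per-group MAX.
  dept_id=1: MAX(hire_year) = 2024
  dept_id=2: MAX(hire_year) = 2013
  dept_id=3: MAX(hire_year) = 2024
  dept_id=4: MAX(hire_year) = 2014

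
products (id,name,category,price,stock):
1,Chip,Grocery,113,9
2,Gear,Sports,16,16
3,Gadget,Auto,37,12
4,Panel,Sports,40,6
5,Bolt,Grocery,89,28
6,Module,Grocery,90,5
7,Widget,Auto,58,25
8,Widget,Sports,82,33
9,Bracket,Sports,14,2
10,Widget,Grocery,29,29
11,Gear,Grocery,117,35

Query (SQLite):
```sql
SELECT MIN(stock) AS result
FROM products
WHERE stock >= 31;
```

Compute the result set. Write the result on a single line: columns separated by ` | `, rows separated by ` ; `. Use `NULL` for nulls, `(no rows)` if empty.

33

Rows where stock >= 31 → stock values: [33, 35].
MIN of non-NULL values = 33.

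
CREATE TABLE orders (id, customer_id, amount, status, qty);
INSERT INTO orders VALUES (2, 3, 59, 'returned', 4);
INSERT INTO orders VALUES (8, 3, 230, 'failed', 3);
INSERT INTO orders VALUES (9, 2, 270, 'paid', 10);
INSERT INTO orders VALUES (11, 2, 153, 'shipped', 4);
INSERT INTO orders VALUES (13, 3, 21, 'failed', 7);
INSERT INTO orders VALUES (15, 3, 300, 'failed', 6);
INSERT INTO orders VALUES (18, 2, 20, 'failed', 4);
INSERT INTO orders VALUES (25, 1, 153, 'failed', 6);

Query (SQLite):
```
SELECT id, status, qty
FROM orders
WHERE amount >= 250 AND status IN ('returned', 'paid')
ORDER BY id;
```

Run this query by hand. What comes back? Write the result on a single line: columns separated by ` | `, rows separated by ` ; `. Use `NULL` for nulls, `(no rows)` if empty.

amount >= 250: ids {9, 15}
status IN ('returned', 'paid'): ids {2, 9}
Combine with AND.

9 | paid | 10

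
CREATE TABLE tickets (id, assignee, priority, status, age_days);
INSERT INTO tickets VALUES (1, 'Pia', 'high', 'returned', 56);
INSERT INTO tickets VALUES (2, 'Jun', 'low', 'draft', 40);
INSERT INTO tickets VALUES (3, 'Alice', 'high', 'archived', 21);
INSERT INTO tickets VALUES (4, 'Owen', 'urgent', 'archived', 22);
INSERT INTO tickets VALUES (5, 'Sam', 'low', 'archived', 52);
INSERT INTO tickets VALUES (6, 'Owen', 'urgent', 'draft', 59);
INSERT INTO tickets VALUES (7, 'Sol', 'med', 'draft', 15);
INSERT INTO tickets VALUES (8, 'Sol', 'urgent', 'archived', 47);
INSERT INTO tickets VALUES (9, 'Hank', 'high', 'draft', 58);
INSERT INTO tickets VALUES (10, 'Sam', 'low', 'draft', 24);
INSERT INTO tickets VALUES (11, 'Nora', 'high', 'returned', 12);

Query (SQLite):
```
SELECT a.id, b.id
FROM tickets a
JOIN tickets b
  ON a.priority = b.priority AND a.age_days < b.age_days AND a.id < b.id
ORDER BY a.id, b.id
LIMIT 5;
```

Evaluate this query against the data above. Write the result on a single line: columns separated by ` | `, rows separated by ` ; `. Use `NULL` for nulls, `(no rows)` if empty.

Pairs (a,b) with same priority, a.age_days < b.age_days, a.id < b.id.
priority groups: high:{1,3,9,11} low:{2,5,10} med:{7} urgent:{4,6,8}
Ordered by (a.id, b.id); first 5.

1 | 9 ; 2 | 5 ; 3 | 9 ; 4 | 6 ; 4 | 8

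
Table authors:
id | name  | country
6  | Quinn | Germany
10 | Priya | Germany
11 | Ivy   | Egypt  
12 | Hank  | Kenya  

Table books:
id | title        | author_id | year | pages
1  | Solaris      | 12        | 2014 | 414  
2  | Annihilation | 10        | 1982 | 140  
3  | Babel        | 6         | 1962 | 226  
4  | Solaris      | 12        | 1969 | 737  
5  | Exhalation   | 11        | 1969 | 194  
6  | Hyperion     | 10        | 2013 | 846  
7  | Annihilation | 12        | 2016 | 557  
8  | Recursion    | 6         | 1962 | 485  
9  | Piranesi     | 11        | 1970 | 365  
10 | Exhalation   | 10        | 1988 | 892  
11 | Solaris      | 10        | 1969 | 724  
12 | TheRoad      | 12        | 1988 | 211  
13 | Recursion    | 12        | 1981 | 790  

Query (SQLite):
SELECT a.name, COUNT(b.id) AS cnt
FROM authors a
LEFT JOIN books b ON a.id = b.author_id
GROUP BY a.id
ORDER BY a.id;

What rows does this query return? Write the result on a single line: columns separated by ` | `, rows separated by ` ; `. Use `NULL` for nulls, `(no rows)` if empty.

Quinn | 2 ; Priya | 4 ; Ivy | 2 ; Hank | 5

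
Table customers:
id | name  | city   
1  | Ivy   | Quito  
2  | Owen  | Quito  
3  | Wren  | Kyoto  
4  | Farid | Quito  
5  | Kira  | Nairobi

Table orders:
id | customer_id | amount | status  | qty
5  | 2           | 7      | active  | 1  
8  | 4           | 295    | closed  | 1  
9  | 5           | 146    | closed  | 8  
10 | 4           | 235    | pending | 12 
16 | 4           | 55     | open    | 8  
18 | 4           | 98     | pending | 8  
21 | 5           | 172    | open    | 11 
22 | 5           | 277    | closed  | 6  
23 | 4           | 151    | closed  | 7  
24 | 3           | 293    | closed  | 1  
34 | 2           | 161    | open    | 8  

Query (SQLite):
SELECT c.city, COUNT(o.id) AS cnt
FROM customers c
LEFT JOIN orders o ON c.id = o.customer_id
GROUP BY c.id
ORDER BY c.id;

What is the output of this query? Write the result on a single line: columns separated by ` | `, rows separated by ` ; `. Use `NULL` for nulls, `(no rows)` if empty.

Quito | 0 ; Quito | 2 ; Kyoto | 1 ; Quito | 5 ; Nairobi | 3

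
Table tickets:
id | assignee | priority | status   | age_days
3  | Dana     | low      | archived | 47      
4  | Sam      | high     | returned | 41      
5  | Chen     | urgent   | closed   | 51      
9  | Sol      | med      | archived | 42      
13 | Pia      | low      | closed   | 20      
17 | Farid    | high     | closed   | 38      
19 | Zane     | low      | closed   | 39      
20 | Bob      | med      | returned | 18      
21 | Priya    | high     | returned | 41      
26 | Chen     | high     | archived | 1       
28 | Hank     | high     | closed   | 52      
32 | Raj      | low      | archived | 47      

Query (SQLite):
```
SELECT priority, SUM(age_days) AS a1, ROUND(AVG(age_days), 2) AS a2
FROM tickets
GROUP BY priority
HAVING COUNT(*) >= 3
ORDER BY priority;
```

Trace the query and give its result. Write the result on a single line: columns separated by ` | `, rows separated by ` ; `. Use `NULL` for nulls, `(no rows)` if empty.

high | 173 | 34.6 ; low | 153 | 38.25

Group tickets by priority.
Per group compute: SUM(age_days), ROUND(AVG(age_days), 2).
HAVING: drop groups with fewer than 3 rows.
  high: ids {4, 17, 21, 26, 28} → SUM(age_days)=173, ROUND(AVG(age_days), 2)=34.6
  low: ids {3, 13, 19, 32} → SUM(age_days)=153, ROUND(AVG(age_days), 2)=38.25
  med: ids {9, 20} → SUM(age_days)=60, ROUND(AVG(age_days), 2)=30
  urgent: ids {5} → SUM(age_days)=51, ROUND(AVG(age_days), 2)=51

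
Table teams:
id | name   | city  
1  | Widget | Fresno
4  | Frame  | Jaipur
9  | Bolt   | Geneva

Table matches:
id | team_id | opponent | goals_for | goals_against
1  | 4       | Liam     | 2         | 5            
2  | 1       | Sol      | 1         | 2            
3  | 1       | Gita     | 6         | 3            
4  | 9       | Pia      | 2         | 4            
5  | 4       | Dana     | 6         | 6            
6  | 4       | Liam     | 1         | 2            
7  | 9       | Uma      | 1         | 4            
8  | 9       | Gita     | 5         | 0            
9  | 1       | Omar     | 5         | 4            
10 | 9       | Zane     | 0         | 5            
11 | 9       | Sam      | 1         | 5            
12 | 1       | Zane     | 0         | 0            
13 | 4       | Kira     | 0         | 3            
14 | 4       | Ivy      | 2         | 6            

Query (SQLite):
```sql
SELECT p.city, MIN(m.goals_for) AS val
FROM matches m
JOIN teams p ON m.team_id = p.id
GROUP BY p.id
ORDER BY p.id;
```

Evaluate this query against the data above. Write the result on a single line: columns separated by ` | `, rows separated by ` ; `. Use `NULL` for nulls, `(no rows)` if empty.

Join each matches row to its teams via team_id.
Group joined rows by teams.id; compute MIN(m.goals_for) per group.
  1: ids {2, 3, 9, 12} → MIN(m.goals_for)=0
  4: ids {1, 5, 6, 13, 14} → MIN(m.goals_for)=0
  9: ids {4, 7, 8, 10, 11} → MIN(m.goals_for)=0

Fresno | 0 ; Jaipur | 0 ; Geneva | 0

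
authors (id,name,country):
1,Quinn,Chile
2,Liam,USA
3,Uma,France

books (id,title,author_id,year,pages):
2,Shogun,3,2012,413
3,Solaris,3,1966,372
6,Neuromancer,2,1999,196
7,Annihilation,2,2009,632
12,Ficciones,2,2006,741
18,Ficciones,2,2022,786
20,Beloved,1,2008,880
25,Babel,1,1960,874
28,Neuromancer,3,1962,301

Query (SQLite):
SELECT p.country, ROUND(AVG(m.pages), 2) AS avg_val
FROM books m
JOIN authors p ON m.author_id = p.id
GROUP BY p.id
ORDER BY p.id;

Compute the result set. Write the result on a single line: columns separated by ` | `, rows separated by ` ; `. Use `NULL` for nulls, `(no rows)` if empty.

Join each books row to its authors via author_id.
Group joined rows by authors.id; compute ROUND(AVG(m.pages), 2) per group.
  1: ids {20, 25} → ROUND(AVG(m.pages), 2)=877
  2: ids {6, 7, 12, 18} → ROUND(AVG(m.pages), 2)=588.75
  3: ids {2, 3, 28} → ROUND(AVG(m.pages), 2)=362

Chile | 877 ; USA | 588.75 ; France | 362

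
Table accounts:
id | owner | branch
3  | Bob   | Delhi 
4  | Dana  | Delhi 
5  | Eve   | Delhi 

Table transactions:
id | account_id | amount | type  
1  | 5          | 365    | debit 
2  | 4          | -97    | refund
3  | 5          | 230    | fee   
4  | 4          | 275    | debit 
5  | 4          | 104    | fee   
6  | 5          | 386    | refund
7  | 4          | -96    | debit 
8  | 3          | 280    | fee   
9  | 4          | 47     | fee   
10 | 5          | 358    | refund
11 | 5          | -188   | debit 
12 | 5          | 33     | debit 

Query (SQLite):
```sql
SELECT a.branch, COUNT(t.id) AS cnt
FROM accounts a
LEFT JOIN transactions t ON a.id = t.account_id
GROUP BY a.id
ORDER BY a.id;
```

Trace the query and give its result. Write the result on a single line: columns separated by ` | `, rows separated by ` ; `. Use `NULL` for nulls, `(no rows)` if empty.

LEFT JOIN keeps every accounts row; unmatched ones get NULL for transactions columns.
Group by accounts.id and compute COUNT(t.id). COUNT(col) of an all-NULL group is 0.
  3: ids {8} → COUNT(t.id)=1
  4: ids {2, 4, 5, 7, 9} → COUNT(t.id)=5
  5: ids {1, 3, 6, 10, 11, 12} → COUNT(t.id)=6

Delhi | 1 ; Delhi | 5 ; Delhi | 6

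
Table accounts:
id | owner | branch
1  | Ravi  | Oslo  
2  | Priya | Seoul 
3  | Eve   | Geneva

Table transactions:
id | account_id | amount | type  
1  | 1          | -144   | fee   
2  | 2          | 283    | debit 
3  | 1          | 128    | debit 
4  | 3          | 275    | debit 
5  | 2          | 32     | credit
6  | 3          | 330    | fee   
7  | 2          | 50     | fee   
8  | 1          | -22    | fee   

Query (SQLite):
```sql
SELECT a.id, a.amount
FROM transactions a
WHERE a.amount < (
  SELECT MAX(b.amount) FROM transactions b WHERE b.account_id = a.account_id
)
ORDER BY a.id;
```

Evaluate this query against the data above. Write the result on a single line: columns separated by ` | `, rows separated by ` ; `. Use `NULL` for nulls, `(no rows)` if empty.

1 | -144 ; 4 | 275 ; 5 | 32 ; 7 | 50 ; 8 | -22

For each transactions row a, compute MAX(amount) over rows sharing a.account_id.
Keep row a if a.amount < that per-group MAX.
  account_id=1: MAX(amount) = 128
  account_id=2: MAX(amount) = 283
  account_id=3: MAX(amount) = 330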